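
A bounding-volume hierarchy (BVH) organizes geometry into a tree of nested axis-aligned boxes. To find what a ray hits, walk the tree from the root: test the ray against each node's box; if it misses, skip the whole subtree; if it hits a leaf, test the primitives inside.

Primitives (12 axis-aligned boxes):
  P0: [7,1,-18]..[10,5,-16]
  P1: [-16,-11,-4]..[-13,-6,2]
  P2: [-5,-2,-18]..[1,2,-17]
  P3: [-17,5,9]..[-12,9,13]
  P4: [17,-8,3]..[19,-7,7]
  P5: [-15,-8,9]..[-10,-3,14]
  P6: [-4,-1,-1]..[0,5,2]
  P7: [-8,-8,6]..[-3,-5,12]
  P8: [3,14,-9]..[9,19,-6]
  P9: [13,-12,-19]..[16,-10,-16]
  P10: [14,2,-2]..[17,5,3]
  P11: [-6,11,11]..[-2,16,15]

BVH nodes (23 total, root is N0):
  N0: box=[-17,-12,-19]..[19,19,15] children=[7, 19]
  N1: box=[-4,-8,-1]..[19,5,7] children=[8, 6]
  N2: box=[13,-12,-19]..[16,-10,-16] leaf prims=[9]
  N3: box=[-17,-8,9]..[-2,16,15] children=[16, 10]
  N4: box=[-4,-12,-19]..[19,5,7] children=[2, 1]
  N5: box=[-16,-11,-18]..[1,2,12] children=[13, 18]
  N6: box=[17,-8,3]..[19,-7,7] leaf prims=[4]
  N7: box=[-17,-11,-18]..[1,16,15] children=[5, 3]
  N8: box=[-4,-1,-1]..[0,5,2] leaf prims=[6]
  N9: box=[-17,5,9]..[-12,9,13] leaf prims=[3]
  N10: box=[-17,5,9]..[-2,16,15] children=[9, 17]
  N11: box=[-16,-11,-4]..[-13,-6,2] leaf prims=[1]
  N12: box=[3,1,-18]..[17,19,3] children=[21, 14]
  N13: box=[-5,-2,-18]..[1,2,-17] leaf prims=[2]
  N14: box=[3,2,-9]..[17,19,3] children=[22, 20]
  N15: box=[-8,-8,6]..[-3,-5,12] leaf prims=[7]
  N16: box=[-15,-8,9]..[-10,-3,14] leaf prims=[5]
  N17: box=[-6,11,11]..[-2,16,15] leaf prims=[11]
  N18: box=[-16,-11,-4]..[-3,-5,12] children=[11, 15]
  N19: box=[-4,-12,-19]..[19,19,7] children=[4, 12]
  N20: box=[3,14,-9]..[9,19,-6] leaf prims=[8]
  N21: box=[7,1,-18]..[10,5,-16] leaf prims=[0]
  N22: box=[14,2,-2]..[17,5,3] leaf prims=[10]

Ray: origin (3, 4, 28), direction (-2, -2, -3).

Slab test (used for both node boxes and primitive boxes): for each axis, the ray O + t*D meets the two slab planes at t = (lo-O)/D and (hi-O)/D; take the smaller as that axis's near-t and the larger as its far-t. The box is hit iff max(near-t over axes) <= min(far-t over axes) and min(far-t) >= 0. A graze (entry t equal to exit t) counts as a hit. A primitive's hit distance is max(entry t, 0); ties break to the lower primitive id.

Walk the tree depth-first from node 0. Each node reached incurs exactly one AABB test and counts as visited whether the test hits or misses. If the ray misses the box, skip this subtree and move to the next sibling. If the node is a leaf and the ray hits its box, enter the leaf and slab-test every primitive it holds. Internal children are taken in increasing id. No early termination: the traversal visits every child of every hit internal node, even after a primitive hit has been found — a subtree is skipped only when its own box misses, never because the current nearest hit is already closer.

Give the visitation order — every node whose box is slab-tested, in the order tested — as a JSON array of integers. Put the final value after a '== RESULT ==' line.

Traverse from the root:
N0 x:[-8,10] y:[-15/2,8] z:[13/3,47/3] -> hit [13/3,8], descend [7, 19]
  N7 x:[1,10] y:[-6,15/2] z:[13/3,46/3] -> hit [13/3,15/2], descend [3, 5]
    N3 x:[5/2,10] y:[-6,6] z:[13/3,19/3] -> hit [13/3,6], descend [10, 16]
      N10 x:[5/2,10] y:[-6,-1/2] z:[13/3,19/3] -> miss, prune
      N16 x:[13/2,9] y:[7/2,6] z:[14/3,19/3] -> miss, prune
    N5 x:[1,19/2] y:[1,15/2] z:[16/3,46/3] -> hit [16/3,15/2], descend [13, 18]
      N13 x:[1,4] y:[1,3] z:[15,46/3] -> miss, prune
      N18 x:[3,19/2] y:[9/2,15/2] z:[16/3,32/3] -> hit [16/3,15/2], descend [11, 15]
        N11 x:[8,19/2] y:[5,15/2] z:[26/3,32/3] -> miss, prune
        N15 x:[3,11/2] y:[9/2,6] z:[16/3,22/3] -> hit [16/3,11/2] leaf, test {P7@t=16/3}
  N19 x:[-8,7/2] y:[-15/2,8] z:[7,47/3] -> miss, prune

order=[0, 7, 3, 10, 16, 5, 13, 18, 11, 15, 19]  |boxes|=11  |leaves|=1  hit=P7

== RESULT ==
[0, 7, 3, 10, 16, 5, 13, 18, 11, 15, 19]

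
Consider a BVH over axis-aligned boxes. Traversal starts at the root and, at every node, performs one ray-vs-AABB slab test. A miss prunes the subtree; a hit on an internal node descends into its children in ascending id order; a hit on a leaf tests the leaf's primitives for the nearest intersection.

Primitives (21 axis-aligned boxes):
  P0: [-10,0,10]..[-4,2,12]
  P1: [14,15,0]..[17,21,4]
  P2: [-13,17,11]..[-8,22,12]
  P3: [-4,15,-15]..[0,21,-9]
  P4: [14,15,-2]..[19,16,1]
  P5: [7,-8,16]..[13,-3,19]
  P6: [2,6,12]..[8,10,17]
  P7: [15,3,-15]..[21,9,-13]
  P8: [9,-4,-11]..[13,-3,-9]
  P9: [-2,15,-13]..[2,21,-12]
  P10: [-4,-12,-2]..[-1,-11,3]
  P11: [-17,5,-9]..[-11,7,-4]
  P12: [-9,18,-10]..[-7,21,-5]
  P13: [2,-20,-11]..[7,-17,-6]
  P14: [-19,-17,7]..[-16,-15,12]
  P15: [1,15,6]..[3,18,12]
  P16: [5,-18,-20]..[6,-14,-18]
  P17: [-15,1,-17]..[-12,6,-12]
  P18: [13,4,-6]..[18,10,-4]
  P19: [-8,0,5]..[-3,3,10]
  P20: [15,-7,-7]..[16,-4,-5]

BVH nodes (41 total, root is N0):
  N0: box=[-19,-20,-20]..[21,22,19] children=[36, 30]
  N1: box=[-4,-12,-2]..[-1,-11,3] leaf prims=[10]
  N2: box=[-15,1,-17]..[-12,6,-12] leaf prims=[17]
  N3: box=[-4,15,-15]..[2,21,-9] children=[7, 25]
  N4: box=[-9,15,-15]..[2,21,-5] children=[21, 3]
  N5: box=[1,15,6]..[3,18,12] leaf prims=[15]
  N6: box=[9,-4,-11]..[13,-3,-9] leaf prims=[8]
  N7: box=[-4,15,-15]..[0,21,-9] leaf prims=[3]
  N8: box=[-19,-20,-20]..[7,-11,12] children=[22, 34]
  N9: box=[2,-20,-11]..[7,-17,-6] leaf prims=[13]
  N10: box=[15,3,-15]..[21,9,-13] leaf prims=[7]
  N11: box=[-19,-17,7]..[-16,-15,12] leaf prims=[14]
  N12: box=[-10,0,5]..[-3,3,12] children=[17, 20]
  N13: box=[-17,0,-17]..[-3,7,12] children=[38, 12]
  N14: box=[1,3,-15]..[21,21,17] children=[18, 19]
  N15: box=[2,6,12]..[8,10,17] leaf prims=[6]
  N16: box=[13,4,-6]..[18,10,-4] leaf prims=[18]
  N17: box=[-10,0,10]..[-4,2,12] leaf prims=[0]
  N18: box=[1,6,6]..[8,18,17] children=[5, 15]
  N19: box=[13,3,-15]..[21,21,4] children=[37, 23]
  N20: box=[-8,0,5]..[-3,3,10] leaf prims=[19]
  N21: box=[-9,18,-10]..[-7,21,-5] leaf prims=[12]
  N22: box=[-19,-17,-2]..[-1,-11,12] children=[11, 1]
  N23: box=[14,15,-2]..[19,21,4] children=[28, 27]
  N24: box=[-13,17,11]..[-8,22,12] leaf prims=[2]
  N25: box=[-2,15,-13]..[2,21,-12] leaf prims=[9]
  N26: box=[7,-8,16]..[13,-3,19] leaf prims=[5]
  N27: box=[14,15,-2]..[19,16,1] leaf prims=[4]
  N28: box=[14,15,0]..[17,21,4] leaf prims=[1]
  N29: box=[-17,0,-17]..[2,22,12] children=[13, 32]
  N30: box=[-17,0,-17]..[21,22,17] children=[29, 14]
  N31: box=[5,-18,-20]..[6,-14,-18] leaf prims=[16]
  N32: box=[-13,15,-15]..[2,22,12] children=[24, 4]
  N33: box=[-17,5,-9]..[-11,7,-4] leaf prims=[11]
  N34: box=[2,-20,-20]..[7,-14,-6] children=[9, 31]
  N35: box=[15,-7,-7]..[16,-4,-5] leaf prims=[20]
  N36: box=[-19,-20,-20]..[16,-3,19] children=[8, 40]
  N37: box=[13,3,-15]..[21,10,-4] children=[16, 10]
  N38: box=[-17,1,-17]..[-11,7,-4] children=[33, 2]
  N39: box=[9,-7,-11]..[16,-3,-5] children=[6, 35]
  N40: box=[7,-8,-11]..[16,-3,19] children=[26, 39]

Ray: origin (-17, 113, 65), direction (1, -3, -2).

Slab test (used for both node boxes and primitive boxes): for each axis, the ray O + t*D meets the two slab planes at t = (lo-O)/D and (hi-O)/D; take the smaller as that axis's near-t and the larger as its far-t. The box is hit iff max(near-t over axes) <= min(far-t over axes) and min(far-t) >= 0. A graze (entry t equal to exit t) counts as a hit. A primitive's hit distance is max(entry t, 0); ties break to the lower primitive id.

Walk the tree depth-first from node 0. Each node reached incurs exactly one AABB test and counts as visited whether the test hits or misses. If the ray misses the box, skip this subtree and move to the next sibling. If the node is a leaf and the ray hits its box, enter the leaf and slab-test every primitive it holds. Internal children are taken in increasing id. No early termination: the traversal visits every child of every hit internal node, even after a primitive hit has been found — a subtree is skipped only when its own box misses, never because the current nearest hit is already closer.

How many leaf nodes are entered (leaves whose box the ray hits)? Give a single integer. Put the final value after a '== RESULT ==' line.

Walk:
N0 x:[-2,38] y:[91/3,133/3] z:[23,85/2] -> hit [91/3,38], descend [30, 36]
  N30 x:[0,38] y:[91/3,113/3] z:[24,41] -> hit [91/3,113/3], descend [14, 29]
    N14 x:[18,38] y:[92/3,110/3] z:[24,40] -> hit [92/3,110/3], descend [18, 19]
      N18 x:[18,25] y:[95/3,107/3] z:[24,59/2] -> miss, prune
      N19 x:[30,38] y:[92/3,110/3] z:[61/2,40] -> hit [92/3,110/3], descend [23, 37]
        N23 x:[31,36] y:[92/3,98/3] z:[61/2,67/2] -> hit [31,98/3], descend [27, 28]
          N27 x:[31,36] y:[97/3,98/3] z:[32,67/2] -> hit [97/3,98/3] leaf, test {P4@t=97/3}
          N28 x:[31,34] y:[92/3,98/3] z:[61/2,65/2] -> hit [31,65/2] leaf, test {P1@t=31}
        N37 x:[30,38] y:[103/3,110/3] z:[69/2,40] -> hit [69/2,110/3], descend [10, 16]
          N10 x:[32,38] y:[104/3,110/3] z:[39,40] -> miss, prune
          N16 x:[30,35] y:[103/3,109/3] z:[69/2,71/2] -> hit [69/2,35] leaf, test {P18@t=69/2}
    N29 x:[0,19] y:[91/3,113/3] z:[53/2,41] -> miss, prune
  N36 x:[-2,33] y:[116/3,133/3] z:[23,85/2] -> miss, prune

order=[0, 30, 14, 18, 19, 23, 27, 28, 37, 10, 16, 29, 36]  |boxes|=13  |leaves|=3  hit=P1

== RESULT ==
3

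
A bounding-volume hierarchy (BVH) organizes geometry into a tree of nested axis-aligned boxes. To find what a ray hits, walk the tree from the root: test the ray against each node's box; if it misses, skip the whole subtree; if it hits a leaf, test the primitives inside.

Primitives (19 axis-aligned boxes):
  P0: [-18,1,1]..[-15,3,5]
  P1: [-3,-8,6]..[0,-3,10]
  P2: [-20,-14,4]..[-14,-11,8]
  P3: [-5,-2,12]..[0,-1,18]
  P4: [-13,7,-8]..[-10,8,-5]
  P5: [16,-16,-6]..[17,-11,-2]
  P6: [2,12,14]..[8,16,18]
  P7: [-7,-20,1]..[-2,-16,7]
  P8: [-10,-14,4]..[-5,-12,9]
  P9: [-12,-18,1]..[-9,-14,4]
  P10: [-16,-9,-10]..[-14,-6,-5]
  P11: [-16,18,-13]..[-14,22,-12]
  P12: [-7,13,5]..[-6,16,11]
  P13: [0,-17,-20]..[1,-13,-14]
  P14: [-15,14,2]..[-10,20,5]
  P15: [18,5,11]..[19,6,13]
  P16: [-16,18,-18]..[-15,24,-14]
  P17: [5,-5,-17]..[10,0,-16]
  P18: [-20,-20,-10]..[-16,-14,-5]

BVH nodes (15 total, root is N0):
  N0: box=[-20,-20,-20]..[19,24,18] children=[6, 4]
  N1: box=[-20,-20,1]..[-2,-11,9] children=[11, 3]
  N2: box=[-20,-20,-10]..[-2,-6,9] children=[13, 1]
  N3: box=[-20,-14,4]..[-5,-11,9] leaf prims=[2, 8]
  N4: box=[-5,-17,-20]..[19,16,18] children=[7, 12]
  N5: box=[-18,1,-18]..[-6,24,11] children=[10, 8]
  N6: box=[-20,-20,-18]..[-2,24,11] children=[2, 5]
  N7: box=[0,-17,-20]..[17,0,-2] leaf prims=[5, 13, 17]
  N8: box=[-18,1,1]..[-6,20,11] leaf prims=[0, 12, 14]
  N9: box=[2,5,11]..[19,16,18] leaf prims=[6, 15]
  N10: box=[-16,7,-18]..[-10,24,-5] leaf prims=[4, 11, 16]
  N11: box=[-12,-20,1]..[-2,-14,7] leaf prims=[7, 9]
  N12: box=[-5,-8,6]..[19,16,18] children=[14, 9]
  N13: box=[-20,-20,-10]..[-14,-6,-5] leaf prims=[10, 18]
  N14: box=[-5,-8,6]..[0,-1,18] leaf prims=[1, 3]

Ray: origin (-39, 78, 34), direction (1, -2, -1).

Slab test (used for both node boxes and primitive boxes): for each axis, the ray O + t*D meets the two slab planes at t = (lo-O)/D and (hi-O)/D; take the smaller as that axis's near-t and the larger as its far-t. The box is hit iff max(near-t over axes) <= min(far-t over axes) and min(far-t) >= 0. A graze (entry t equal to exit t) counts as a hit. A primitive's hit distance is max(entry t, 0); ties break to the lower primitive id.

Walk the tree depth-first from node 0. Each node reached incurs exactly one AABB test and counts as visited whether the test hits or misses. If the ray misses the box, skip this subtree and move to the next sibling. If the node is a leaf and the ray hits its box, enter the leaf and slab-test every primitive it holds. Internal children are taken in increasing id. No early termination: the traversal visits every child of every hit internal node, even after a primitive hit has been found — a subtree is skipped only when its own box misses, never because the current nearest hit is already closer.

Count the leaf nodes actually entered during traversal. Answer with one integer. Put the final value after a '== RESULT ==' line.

Trace the traversal:
N0 x:[19,58] y:[27,49] z:[16,54] -> hit [27,49], descend [4, 6]
  N4 x:[34,58] y:[31,95/2] z:[16,54] -> hit [34,95/2], descend [7, 12]
    N7 x:[39,56] y:[39,95/2] z:[36,54] -> hit [39,95/2] leaf, test {P5(miss), P13(miss), P17(miss)}
    N12 x:[34,58] y:[31,43] z:[16,28] -> miss, prune
  N6 x:[19,37] y:[27,49] z:[23,52] -> hit [27,37], descend [2, 5]
    N2 x:[19,37] y:[42,49] z:[25,44] -> miss, prune
    N5 x:[21,33] y:[27,77/2] z:[23,52] -> hit [27,33], descend [8, 10]
      N8 x:[21,33] y:[29,77/2] z:[23,33] -> hit [29,33] leaf, test {P0(miss), P12(miss), P14@t=29}
      N10 x:[23,29] y:[27,71/2] z:[39,52] -> miss, prune

Visited [0, 4, 7, 12, 6, 2, 5, 8, 10]. Tests: 9 box, 2 leaf. Nearest: P14.

== RESULT ==
2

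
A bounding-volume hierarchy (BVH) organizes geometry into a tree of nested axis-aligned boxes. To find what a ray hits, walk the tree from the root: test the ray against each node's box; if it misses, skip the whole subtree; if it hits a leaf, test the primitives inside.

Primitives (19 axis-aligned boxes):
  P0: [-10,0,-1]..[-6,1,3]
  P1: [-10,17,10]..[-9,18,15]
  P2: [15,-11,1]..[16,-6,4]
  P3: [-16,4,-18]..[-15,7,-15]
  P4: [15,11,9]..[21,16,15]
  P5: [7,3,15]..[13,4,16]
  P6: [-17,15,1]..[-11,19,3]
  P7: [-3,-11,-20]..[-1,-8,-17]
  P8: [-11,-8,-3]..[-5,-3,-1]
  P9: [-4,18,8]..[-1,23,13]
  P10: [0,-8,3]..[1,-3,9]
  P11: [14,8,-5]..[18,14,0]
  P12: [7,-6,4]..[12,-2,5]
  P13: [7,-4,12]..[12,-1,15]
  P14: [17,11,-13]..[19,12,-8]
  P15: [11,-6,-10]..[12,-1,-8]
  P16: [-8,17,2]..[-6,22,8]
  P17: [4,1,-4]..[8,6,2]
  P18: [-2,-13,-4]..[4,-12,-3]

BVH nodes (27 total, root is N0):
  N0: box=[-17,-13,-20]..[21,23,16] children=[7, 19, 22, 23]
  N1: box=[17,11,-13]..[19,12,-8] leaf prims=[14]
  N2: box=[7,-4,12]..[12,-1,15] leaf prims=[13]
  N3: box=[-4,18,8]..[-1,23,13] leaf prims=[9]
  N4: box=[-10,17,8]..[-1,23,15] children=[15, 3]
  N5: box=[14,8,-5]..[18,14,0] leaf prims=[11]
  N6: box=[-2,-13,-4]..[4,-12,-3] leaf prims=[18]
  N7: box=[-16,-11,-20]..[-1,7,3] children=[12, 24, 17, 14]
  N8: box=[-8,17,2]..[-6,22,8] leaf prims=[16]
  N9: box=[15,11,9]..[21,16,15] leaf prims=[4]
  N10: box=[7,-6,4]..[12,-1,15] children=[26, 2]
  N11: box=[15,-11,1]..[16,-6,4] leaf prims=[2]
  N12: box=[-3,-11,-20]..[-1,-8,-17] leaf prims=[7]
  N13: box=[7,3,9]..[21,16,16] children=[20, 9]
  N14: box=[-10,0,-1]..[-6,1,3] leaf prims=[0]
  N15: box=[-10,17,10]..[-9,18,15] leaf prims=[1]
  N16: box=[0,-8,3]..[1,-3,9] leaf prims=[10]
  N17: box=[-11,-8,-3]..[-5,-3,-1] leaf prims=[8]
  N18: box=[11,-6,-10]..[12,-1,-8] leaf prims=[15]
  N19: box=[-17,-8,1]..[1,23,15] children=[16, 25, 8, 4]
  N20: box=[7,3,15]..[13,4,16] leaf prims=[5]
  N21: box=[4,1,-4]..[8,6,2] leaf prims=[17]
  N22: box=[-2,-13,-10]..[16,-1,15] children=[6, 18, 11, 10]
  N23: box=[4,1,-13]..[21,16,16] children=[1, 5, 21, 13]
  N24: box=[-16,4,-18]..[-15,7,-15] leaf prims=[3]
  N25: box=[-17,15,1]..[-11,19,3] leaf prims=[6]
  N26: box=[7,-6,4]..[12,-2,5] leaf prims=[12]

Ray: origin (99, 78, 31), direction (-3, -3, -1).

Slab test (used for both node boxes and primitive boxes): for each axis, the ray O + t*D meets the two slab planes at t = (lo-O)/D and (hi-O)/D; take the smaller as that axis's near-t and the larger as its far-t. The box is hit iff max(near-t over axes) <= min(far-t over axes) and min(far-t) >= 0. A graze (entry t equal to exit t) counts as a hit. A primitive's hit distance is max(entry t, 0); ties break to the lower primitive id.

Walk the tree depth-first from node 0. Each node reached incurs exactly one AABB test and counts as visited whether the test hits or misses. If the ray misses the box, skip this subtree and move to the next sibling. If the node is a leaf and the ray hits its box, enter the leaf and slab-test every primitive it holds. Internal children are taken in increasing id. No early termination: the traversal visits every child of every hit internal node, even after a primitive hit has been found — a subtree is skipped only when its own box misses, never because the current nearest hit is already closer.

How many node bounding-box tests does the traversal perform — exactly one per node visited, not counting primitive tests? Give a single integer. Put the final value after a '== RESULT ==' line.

Trace the traversal:
N0 x:[26,116/3] y:[55/3,91/3] z:[15,51] -> hit [26,91/3], descend [7, 19, 22, 23]
  N7 x:[100/3,115/3] y:[71/3,89/3] z:[28,51] -> miss, prune
  N19 x:[98/3,116/3] y:[55/3,86/3] z:[16,30] -> miss, prune
  N22 x:[83/3,101/3] y:[79/3,91/3] z:[16,41] -> hit [83/3,91/3], descend [6, 10, 11, 18]
    N6 x:[95/3,101/3] y:[30,91/3] z:[34,35] -> miss, prune
    N10 x:[29,92/3] y:[79/3,28] z:[16,27] -> miss, prune
    N11 x:[83/3,28] y:[28,89/3] z:[27,30] -> hit [28,28] leaf, test {P2@t=28}
    N18 x:[29,88/3] y:[79/3,28] z:[39,41] -> miss, prune
  N23 x:[26,95/3] y:[62/3,77/3] z:[15,44] -> miss, prune

order=[0, 7, 19, 22, 6, 10, 11, 18, 23]  |boxes|=9  |leaves|=1  hit=P2

== RESULT ==
9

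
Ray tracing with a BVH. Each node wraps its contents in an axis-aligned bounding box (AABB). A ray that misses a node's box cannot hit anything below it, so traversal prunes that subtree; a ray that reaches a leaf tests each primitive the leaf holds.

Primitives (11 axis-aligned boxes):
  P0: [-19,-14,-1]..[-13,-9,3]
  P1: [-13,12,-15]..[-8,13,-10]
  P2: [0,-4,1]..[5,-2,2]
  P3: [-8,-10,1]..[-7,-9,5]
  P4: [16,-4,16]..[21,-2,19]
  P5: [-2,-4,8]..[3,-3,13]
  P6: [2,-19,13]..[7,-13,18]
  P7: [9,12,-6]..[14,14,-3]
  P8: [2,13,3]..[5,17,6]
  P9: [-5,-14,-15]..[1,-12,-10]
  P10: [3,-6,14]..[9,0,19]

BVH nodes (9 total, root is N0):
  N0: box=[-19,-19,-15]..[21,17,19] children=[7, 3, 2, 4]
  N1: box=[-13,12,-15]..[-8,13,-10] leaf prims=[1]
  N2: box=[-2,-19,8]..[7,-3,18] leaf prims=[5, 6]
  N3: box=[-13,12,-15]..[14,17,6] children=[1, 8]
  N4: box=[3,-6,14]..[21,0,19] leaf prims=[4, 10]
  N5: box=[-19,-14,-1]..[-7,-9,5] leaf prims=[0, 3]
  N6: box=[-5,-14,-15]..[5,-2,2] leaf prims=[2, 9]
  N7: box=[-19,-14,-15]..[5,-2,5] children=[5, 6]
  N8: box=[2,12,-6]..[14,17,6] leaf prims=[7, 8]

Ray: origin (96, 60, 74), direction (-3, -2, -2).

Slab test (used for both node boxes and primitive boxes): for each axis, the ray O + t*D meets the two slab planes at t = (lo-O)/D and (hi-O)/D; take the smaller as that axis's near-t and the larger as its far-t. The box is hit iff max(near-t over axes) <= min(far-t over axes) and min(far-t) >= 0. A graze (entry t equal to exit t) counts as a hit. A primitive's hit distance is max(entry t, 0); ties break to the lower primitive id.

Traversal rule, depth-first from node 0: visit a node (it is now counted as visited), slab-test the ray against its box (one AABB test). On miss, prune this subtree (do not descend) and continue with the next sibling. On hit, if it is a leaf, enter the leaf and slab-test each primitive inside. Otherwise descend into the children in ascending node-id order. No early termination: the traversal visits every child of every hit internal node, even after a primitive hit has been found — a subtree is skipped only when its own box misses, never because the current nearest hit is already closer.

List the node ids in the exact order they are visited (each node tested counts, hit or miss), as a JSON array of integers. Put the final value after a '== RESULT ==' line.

Walk:
N0 x:[25,115/3] y:[43/2,79/2] z:[55/2,89/2] -> hit [55/2,115/3], descend [2, 3, 4, 7]
  N2 x:[89/3,98/3] y:[63/2,79/2] z:[28,33] -> hit [63/2,98/3] leaf, test {P5@t=63/2, P6(miss)}
  N3 x:[82/3,109/3] y:[43/2,24] z:[34,89/2] -> miss, prune
  N4 x:[25,31] y:[30,33] z:[55/2,30] -> hit [30,30] leaf, test {P4(miss), P10@t=30}
  N7 x:[91/3,115/3] y:[31,37] z:[69/2,89/2] -> hit [69/2,37], descend [5, 6]
    N5 x:[103/3,115/3] y:[69/2,37] z:[69/2,75/2] -> hit [69/2,37] leaf, test {P0@t=109/3, P3@t=69/2}
    N6 x:[91/3,101/3] y:[31,37] z:[36,89/2] -> miss, prune

Summary -> nodes [0, 2, 3, 4, 7, 5, 6]; box-tests=7; leaf-entries=3; first=P10

== RESULT ==
[0, 2, 3, 4, 7, 5, 6]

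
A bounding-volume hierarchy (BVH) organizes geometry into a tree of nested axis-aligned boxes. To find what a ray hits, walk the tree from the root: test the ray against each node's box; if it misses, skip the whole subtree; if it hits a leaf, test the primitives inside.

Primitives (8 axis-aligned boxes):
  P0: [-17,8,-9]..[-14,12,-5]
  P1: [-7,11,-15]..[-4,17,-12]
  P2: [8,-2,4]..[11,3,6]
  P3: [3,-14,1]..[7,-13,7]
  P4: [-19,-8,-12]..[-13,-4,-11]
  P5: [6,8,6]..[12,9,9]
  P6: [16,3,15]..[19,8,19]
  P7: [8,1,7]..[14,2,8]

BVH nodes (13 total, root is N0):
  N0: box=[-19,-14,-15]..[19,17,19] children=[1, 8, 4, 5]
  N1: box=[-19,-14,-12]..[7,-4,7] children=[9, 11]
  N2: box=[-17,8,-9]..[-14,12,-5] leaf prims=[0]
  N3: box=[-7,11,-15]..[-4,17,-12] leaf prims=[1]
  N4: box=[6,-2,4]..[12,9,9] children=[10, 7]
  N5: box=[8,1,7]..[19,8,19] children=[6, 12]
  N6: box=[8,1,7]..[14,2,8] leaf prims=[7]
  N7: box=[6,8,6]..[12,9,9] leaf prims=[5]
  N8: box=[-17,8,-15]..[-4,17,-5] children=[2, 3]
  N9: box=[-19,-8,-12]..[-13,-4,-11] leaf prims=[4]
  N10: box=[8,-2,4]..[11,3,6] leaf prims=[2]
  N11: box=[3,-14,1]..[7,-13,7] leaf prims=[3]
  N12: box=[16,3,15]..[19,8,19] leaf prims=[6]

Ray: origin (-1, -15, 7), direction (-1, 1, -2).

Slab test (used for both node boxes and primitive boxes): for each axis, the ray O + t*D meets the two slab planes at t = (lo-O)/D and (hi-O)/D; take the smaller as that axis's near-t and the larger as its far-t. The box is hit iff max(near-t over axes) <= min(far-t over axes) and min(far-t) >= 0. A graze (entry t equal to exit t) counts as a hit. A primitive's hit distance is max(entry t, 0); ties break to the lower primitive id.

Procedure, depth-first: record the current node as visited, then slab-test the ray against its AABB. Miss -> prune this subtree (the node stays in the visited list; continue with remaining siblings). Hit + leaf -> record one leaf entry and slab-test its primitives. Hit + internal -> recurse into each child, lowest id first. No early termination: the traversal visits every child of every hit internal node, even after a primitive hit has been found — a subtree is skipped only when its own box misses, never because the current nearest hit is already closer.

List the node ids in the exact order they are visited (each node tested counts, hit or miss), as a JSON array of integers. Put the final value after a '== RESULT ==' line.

Trace the traversal:
N0 x:[-20,18] y:[1,32] z:[-6,11] -> hit [1,11], descend [1, 4, 5, 8]
  N1 x:[-8,18] y:[1,11] z:[0,19/2] -> hit [1,19/2], descend [9, 11]
    N9 x:[12,18] y:[7,11] z:[9,19/2] -> miss, prune
    N11 x:[-8,-4] y:[1,2] z:[0,3] -> miss, prune
  N4 x:[-13,-7] y:[13,24] z:[-1,3/2] -> miss, prune
  N5 x:[-20,-9] y:[16,23] z:[-6,0] -> miss, prune
  N8 x:[3,16] y:[23,32] z:[6,11] -> miss, prune

Summary -> nodes [0, 1, 9, 11, 4, 5, 8]; box-tests=7; leaf-entries=0; first=miss

== RESULT ==
[0, 1, 9, 11, 4, 5, 8]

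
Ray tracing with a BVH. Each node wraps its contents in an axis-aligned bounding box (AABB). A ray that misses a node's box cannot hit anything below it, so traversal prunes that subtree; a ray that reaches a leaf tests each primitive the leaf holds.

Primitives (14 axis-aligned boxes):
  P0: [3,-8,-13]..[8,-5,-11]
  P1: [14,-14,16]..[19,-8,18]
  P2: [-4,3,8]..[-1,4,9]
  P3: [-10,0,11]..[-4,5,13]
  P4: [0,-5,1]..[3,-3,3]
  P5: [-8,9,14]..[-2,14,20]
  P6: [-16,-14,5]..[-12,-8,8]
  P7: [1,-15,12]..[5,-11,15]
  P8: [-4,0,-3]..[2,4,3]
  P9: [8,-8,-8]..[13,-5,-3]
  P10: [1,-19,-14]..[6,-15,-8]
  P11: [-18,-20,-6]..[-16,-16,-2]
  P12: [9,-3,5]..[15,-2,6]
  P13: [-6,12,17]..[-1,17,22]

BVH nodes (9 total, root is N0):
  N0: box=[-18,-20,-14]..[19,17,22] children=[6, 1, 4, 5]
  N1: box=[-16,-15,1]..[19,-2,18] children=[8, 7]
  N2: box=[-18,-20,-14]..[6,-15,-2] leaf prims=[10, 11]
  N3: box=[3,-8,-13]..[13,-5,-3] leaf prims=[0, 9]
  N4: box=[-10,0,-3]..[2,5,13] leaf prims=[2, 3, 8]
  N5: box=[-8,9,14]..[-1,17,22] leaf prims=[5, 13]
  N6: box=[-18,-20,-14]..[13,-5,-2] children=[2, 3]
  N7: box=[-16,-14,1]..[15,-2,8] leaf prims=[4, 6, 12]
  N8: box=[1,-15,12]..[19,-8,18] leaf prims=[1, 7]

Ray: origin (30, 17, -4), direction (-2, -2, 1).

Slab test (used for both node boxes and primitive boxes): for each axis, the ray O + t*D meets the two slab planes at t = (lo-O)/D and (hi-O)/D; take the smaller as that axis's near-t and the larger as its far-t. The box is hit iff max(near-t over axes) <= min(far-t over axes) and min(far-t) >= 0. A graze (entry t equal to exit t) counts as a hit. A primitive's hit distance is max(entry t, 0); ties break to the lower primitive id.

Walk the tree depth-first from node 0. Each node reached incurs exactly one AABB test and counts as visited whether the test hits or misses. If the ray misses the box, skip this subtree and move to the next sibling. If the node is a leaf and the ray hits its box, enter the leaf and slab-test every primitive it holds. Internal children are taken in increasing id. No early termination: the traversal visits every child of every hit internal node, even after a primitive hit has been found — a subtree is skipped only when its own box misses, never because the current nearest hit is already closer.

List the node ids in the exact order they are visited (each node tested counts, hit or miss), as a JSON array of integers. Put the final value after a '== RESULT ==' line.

Traverse from the root:
N0 x:[11/2,24] y:[0,37/2] z:[-10,26] -> hit [11/2,37/2], descend [1, 4, 5, 6]
  N1 x:[11/2,23] y:[19/2,16] z:[5,22] -> hit [19/2,16], descend [7, 8]
    N7 x:[15/2,23] y:[19/2,31/2] z:[5,12] -> hit [19/2,12] leaf, test {P4(miss), P6(miss), P12@t=19/2}
    N8 x:[11/2,29/2] y:[25/2,16] z:[16,22] -> miss, prune
  N4 x:[14,20] y:[6,17/2] z:[1,17] -> miss, prune
  N5 x:[31/2,19] y:[0,4] z:[18,26] -> miss, prune
  N6 x:[17/2,24] y:[11,37/2] z:[-10,2] -> miss, prune

Summary -> nodes [0, 1, 7, 8, 4, 5, 6]; box-tests=7; leaf-entries=1; first=P12

== RESULT ==
[0, 1, 7, 8, 4, 5, 6]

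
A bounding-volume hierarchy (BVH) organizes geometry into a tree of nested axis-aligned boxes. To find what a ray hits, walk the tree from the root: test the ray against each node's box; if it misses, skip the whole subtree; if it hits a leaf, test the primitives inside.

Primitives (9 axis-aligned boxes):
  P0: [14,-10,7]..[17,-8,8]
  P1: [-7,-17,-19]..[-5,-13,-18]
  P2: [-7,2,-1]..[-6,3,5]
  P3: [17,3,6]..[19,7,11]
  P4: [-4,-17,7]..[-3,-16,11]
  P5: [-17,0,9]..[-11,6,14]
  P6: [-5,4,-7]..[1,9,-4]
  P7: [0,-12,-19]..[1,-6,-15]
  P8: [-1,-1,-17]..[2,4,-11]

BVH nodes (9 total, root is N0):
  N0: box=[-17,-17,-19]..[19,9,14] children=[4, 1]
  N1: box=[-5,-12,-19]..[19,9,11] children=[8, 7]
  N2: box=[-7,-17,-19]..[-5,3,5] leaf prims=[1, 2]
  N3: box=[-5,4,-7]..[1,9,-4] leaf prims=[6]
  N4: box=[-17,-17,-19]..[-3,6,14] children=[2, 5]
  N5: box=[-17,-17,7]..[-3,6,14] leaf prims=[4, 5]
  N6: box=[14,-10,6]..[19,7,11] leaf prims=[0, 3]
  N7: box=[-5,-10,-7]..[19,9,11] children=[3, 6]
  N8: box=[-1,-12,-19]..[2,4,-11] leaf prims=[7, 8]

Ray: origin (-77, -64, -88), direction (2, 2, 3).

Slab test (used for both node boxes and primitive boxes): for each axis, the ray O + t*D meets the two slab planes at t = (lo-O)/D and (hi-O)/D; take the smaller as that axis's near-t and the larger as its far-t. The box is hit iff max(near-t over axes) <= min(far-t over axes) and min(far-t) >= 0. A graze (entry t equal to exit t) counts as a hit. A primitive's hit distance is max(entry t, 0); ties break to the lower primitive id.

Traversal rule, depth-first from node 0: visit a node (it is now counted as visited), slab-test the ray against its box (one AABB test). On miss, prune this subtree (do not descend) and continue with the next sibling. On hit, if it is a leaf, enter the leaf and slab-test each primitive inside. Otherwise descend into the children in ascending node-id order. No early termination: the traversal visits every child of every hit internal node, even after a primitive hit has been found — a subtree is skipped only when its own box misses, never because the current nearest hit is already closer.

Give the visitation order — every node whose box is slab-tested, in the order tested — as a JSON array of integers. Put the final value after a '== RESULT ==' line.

Traverse from the root:
N0 x:[30,48] y:[47/2,73/2] z:[23,34] -> hit [30,34], descend [1, 4]
  N1 x:[36,48] y:[26,73/2] z:[23,33] -> miss, prune
  N4 x:[30,37] y:[47/2,35] z:[23,34] -> hit [30,34], descend [2, 5]
    N2 x:[35,36] y:[47/2,67/2] z:[23,31] -> miss, prune
    N5 x:[30,37] y:[47/2,35] z:[95/3,34] -> hit [95/3,34] leaf, test {P4(miss), P5@t=97/3}

5 AABB tests over nodes [0, 1, 4, 2, 5]; 1 leaf entered; closest P5.

== RESULT ==
[0, 1, 4, 2, 5]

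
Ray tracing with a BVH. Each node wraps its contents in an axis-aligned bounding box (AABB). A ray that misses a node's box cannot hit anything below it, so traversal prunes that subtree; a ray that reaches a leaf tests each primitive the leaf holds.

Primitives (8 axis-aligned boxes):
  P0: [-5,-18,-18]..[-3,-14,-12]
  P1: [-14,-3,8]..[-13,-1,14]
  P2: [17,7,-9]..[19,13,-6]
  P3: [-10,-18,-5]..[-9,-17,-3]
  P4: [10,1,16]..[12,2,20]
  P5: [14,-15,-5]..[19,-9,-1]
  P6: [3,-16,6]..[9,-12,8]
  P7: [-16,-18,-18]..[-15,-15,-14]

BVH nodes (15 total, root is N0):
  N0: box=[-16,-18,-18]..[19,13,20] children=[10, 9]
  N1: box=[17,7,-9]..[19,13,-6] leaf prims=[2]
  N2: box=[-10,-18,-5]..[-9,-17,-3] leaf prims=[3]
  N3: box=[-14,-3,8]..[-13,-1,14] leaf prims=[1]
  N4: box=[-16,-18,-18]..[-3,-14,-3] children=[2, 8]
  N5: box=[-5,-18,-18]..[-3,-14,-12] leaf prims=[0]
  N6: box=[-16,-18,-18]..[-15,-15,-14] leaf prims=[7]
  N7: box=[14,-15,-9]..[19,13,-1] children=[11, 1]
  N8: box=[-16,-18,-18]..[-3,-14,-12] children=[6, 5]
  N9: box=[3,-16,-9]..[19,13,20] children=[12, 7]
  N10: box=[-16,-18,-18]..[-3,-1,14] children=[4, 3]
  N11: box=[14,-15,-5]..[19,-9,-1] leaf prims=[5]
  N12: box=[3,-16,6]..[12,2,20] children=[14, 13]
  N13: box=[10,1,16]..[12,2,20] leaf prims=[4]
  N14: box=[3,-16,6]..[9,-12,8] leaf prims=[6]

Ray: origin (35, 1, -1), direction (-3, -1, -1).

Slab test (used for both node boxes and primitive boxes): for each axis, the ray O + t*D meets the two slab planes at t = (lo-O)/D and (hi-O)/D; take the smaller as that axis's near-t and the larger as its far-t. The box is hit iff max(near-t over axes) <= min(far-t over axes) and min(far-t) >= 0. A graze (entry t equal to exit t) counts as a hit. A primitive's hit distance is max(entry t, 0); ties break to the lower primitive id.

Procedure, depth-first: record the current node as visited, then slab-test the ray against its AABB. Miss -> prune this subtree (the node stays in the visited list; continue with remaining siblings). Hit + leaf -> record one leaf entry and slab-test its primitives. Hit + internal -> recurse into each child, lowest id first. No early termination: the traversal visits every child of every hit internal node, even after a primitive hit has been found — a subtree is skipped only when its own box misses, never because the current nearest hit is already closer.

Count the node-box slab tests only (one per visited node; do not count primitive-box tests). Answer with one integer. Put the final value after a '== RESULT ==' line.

Walk:
N0 x:[16/3,17] y:[-12,19] z:[-21,17] -> hit [16/3,17], descend [9, 10]
  N9 x:[16/3,32/3] y:[-12,17] z:[-21,8] -> hit [16/3,8], descend [7, 12]
    N7 x:[16/3,7] y:[-12,16] z:[0,8] -> hit [16/3,7], descend [1, 11]
      N1 x:[16/3,6] y:[-12,-6] z:[5,8] -> miss, prune
      N11 x:[16/3,7] y:[10,16] z:[0,4] -> miss, prune
    N12 x:[23/3,32/3] y:[-1,17] z:[-21,-7] -> miss, prune
  N10 x:[38/3,17] y:[2,19] z:[-15,17] -> hit [38/3,17], descend [3, 4]
    N3 x:[16,49/3] y:[2,4] z:[-15,-9] -> miss, prune
    N4 x:[38/3,17] y:[15,19] z:[2,17] -> hit [15,17], descend [2, 8]
      N2 x:[44/3,15] y:[18,19] z:[2,4] -> miss, prune
      N8 x:[38/3,17] y:[15,19] z:[11,17] -> hit [15,17], descend [5, 6]
        N5 x:[38/3,40/3] y:[15,19] z:[11,17] -> miss, prune
        N6 x:[50/3,17] y:[16,19] z:[13,17] -> hit [50/3,17] leaf, test {P7@t=50/3}

Visited [0, 9, 7, 1, 11, 12, 10, 3, 4, 2, 8, 5, 6]. Tests: 13 box, 1 leaf. Nearest: P7.

== RESULT ==
13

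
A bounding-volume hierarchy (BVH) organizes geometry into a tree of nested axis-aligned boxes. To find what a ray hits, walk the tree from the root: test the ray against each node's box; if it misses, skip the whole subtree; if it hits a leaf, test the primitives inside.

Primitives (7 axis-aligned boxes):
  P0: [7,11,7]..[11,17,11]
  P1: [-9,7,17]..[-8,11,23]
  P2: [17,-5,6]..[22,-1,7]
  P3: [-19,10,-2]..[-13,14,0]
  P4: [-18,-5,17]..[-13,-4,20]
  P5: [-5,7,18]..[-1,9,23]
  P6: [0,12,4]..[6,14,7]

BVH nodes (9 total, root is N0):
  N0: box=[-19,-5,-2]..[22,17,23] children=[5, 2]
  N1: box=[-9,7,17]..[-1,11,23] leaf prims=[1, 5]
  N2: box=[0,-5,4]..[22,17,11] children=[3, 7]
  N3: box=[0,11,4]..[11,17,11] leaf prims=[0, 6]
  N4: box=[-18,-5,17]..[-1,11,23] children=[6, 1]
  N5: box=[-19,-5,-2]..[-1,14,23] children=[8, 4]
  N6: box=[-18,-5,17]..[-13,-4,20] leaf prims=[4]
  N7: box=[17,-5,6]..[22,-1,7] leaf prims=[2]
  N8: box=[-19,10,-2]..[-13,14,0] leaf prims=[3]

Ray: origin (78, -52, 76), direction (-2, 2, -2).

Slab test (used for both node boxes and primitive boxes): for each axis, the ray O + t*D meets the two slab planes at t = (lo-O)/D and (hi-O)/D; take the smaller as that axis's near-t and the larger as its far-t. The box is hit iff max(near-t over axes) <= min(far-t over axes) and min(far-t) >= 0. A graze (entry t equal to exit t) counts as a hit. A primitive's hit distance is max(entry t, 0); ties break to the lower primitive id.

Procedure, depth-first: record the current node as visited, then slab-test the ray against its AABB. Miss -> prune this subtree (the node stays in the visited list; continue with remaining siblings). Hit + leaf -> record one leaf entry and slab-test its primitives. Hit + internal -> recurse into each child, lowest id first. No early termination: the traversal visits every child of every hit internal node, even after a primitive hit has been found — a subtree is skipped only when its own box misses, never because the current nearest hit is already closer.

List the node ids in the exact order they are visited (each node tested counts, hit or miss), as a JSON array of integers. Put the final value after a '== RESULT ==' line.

Traverse from the root:
N0 x:[28,97/2] y:[47/2,69/2] z:[53/2,39] -> hit [28,69/2], descend [2, 5]
  N2 x:[28,39] y:[47/2,69/2] z:[65/2,36] -> hit [65/2,69/2], descend [3, 7]
    N3 x:[67/2,39] y:[63/2,69/2] z:[65/2,36] -> hit [67/2,69/2] leaf, test {P0@t=67/2, P6(miss)}
    N7 x:[28,61/2] y:[47/2,51/2] z:[69/2,35] -> miss, prune
  N5 x:[79/2,97/2] y:[47/2,33] z:[53/2,39] -> miss, prune

Visited [0, 2, 3, 7, 5]. Tests: 5 box, 1 leaf. Nearest: P0.

== RESULT ==
[0, 2, 3, 7, 5]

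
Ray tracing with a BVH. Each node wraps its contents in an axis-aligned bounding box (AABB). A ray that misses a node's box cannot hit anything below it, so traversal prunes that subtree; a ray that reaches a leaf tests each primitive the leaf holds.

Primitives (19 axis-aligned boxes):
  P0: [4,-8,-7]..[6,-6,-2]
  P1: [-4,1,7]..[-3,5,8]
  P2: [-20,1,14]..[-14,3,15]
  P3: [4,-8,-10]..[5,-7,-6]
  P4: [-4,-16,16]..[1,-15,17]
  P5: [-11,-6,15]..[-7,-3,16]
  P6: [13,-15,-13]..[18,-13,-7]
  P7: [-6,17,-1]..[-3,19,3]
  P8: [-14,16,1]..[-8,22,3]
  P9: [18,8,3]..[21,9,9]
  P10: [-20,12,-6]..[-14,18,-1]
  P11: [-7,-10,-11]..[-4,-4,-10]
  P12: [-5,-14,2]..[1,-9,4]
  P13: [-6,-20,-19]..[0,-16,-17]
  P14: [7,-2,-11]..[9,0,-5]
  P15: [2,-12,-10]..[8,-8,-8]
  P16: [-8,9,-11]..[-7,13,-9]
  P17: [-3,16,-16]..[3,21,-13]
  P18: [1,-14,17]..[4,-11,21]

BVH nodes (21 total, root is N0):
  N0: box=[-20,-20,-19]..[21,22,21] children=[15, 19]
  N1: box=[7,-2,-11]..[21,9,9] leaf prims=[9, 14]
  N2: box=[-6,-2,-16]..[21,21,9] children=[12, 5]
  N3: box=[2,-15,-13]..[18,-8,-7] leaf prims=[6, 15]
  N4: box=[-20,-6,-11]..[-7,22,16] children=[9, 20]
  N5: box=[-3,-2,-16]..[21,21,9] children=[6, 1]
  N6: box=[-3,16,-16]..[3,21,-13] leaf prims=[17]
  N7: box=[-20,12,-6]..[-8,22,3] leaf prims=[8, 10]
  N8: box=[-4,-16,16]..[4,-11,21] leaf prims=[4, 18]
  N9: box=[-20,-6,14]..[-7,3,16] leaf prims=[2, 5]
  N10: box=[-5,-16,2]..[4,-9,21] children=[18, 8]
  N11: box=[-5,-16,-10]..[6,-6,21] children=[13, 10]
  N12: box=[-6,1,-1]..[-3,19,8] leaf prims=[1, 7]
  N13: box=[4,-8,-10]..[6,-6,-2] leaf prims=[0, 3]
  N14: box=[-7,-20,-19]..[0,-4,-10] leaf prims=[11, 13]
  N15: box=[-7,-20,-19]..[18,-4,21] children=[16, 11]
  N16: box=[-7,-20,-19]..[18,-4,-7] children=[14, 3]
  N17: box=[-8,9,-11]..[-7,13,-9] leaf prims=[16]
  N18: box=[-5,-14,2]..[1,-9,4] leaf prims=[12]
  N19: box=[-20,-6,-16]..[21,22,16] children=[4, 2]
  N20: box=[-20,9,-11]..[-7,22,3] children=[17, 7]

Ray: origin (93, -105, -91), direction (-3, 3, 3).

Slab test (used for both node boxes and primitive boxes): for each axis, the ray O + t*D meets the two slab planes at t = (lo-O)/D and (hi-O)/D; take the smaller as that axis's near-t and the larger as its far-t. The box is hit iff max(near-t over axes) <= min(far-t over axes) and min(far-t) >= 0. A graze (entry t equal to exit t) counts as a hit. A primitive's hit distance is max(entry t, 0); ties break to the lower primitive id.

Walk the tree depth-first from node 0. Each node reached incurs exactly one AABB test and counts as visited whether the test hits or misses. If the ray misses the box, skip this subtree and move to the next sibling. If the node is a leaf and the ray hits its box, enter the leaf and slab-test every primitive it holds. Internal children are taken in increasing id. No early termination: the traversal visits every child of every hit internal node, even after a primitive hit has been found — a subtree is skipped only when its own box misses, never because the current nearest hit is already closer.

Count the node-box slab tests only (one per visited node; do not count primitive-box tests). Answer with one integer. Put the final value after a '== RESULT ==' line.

Trace the traversal:
N0 x:[24,113/3] y:[85/3,127/3] z:[24,112/3] -> hit [85/3,112/3], descend [15, 19]
  N15 x:[25,100/3] y:[85/3,101/3] z:[24,112/3] -> hit [85/3,100/3], descend [11, 16]
    N11 x:[29,98/3] y:[89/3,33] z:[27,112/3] -> hit [89/3,98/3], descend [10, 13]
      N10 x:[89/3,98/3] y:[89/3,32] z:[31,112/3] -> hit [31,32], descend [8, 18]
        N8 x:[89/3,97/3] y:[89/3,94/3] z:[107/3,112/3] -> miss, prune
        N18 x:[92/3,98/3] y:[91/3,32] z:[31,95/3] -> hit [31,95/3] leaf, test {P12@t=31}
      N13 x:[29,89/3] y:[97/3,33] z:[27,89/3] -> miss, prune
    N16 x:[25,100/3] y:[85/3,101/3] z:[24,28] -> miss, prune
  N19 x:[24,113/3] y:[33,127/3] z:[25,107/3] -> hit [33,107/3], descend [2, 4]
    N2 x:[24,33] y:[103/3,42] z:[25,100/3] -> miss, prune
    N4 x:[100/3,113/3] y:[33,127/3] z:[80/3,107/3] -> hit [100/3,107/3], descend [9, 20]
      N9 x:[100/3,113/3] y:[33,36] z:[35,107/3] -> hit [35,107/3] leaf, test {P2(miss), P5(miss)}
      N20 x:[100/3,113/3] y:[38,127/3] z:[80/3,94/3] -> miss, prune

Summary -> nodes [0, 15, 11, 10, 8, 18, 13, 16, 19, 2, 4, 9, 20]; box-tests=13; leaf-entries=2; first=P12

== RESULT ==
13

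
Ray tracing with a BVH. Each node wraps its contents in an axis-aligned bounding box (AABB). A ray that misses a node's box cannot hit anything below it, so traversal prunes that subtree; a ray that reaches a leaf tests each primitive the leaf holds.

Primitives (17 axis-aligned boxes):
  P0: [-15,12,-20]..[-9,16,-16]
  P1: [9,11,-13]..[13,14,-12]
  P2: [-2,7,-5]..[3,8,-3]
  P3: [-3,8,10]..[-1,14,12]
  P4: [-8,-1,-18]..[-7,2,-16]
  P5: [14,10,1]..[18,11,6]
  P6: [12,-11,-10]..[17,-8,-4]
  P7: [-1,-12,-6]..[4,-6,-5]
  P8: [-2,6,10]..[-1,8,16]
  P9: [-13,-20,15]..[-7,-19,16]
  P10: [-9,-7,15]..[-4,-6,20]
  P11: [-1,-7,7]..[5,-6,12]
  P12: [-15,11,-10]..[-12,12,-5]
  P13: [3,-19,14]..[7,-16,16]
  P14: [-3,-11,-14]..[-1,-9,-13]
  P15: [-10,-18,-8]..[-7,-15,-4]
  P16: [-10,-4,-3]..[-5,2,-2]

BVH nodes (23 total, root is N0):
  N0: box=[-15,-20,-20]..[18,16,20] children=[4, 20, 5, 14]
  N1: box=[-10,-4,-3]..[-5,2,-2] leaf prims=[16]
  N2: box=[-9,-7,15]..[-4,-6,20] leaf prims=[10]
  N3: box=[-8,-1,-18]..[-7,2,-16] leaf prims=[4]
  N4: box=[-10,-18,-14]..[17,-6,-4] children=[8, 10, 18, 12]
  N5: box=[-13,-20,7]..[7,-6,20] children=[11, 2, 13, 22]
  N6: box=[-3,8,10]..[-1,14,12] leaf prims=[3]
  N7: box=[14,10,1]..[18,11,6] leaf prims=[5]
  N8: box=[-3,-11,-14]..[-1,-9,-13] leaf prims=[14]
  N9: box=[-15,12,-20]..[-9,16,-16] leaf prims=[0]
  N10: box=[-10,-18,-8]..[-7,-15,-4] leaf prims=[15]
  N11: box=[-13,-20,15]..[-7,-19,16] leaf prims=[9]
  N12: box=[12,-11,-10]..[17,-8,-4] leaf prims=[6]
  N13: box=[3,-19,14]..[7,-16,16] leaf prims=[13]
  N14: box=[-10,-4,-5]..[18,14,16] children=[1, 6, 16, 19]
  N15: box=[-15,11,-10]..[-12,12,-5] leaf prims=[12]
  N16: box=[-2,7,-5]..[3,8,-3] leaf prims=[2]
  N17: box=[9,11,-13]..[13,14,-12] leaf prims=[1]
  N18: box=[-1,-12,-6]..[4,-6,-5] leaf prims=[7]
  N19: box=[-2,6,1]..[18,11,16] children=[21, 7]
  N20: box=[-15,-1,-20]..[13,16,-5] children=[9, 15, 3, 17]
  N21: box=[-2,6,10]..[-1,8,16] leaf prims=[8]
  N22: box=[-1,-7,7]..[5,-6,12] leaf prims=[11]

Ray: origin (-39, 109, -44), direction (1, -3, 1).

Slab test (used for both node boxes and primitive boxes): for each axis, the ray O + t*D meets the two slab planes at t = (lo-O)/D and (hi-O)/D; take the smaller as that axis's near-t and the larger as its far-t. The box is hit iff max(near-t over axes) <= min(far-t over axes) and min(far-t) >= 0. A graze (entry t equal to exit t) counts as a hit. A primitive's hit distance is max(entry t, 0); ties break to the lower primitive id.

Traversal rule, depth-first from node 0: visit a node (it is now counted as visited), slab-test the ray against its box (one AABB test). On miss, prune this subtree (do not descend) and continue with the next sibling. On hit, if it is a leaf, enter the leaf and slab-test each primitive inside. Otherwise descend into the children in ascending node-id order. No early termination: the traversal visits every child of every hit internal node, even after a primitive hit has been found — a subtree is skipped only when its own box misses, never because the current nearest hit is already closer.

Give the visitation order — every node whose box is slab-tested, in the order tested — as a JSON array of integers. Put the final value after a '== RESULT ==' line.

Traverse from the root:
N0 x:[24,57] y:[31,43] z:[24,64] -> hit [31,43], descend [4, 5, 14, 20]
  N4 x:[29,56] y:[115/3,127/3] z:[30,40] -> hit [115/3,40], descend [8, 10, 12, 18]
    N8 x:[36,38] y:[118/3,40] z:[30,31] -> miss, prune
    N10 x:[29,32] y:[124/3,127/3] z:[36,40] -> miss, prune
    N12 x:[51,56] y:[39,40] z:[34,40] -> miss, prune
    N18 x:[38,43] y:[115/3,121/3] z:[38,39] -> hit [115/3,39] leaf, test {P7@t=115/3}
  N5 x:[26,46] y:[115/3,43] z:[51,64] -> miss, prune
  N14 x:[29,57] y:[95/3,113/3] z:[39,60] -> miss, prune
  N20 x:[24,52] y:[31,110/3] z:[24,39] -> hit [31,110/3], descend [3, 9, 15, 17]
    N3 x:[31,32] y:[107/3,110/3] z:[26,28] -> miss, prune
    N9 x:[24,30] y:[31,97/3] z:[24,28] -> miss, prune
    N15 x:[24,27] y:[97/3,98/3] z:[34,39] -> miss, prune
    N17 x:[48,52] y:[95/3,98/3] z:[31,32] -> miss, prune

Summary -> nodes [0, 4, 8, 10, 12, 18, 5, 14, 20, 3, 9, 15, 17]; box-tests=13; leaf-entries=1; first=P7

== RESULT ==
[0, 4, 8, 10, 12, 18, 5, 14, 20, 3, 9, 15, 17]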